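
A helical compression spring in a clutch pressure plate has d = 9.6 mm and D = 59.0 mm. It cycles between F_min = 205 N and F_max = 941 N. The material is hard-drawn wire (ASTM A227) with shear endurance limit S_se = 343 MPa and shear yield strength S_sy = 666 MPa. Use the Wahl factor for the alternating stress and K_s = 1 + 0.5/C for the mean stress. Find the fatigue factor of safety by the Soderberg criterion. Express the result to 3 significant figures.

2.60

C = D/d = 59.0/9.6 = 6.1458; K_W = (4C−1)/(4C−4)+0.615/C = 1.2458; K_s = 1+0.5/C = 1.0814
F_a = (F_max−F_min)/2 = 368 N; F_m = (F_max+F_min)/2 = 573 N
τ_a = K_W·8F_aD/(πd³) = 1.2458 × 62.492 = 77.854 MPa
τ_m = K_s·8F_mD/(πd³) = 1.0814 × 97.305 = 105.22 MPa
Soderberg: 1/n_f = τ_a/S_se + τ_m/S_sy = 77.854/343 + 105.22/666 = 0.22698 + 0.15799 = 0.38497
n_f = 1/0.38497 = 2.598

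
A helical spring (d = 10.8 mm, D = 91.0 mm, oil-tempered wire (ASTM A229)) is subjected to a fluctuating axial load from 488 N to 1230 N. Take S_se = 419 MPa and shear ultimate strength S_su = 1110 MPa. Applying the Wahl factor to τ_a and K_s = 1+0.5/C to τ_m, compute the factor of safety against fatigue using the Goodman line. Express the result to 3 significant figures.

C = D/d = 91.0/10.8 = 8.4259; K_W = (4C−1)/(4C−4)+0.615/C = 1.1740; K_s = 1+0.5/C = 1.0593
F_a = (F_max−F_min)/2 = 371 N; F_m = (F_max+F_min)/2 = 859 N
τ_a = K_W·8F_aD/(πd³) = 1.1740 × 68.247 = 80.121 MPa
τ_m = K_s·8F_mD/(πd³) = 1.0593 × 158.02 = 167.39 MPa
Goodman: 1/n_f = τ_a/S_se + τ_m/S_su = 80.121/419 + 167.39/1110 = 0.19122 + 0.15081 = 0.34203
n_f = 1/0.34203 = 2.924

2.92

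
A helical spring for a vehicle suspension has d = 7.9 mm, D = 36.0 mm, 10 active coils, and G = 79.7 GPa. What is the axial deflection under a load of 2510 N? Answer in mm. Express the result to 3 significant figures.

30.2 mm

k = Gd⁴/(8D³N_a) = (79.7×10³)(7.9⁴)/(8·36.0³·10) = 83.17 N/mm
δ = F/k = 2510 / 83.17 = 30.179 mm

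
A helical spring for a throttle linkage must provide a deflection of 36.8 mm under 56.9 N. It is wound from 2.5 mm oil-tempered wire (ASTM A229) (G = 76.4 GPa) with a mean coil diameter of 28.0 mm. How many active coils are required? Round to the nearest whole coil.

Required rate k = F/δ = 56.9/36.8 = 1.5462 N/mm
N_a = Gd⁴/(8D³k) = (76.4×10³ × 2.5⁴)/(8 × 28.0³ × 1.5462)
    = 2.98438e+06 / 271537 = 10.99 → 11 coils

11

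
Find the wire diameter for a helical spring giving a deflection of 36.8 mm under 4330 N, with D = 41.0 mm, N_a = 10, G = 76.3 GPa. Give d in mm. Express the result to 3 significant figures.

Required rate k = F/δ = 4330/36.8 = 117.66 N/mm
d = (8D³N_a·k / G)^(1/4) = (8·41.0³·10·117.66 / (76.3×10³))^0.25
  = (8502.7)^0.25 = 9.6026 mm

9.60 mm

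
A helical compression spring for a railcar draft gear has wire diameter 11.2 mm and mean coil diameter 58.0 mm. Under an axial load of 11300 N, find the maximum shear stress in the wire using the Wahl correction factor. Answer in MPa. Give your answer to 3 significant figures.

1540 MPa

Spring index C = D/d = 58.0/11.2 = 5.1786
K_W = (4C−1)/(4C−4) + 0.615/C = 19.714/16.714 + 0.1188 = 1.2982
τ₀ = 8FD/(πd³) = 8·11300·58.0/(π·11.2³) = 5.2432e+06/4413.7 = 1187.9 MPa
τ_max = K·τ₀ = 1.2982 × 1187.9 = 1542.2 MPa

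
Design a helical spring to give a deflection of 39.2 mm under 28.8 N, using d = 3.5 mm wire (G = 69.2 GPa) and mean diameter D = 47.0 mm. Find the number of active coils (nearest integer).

17

Required rate k = F/δ = 28.8/39.2 = 0.73469 N/mm
N_a = Gd⁴/(8D³k) = (69.2×10³ × 3.5⁴)/(8 × 47.0³ × 0.73469)
    = 1.03843e+07 / 610225 = 17.02 → 17 coils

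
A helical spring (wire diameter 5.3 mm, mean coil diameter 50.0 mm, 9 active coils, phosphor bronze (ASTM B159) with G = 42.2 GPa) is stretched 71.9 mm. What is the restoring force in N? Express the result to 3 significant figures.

k = Gd⁴/(8D³N_a) = (42.2×10³)(5.3⁴)/(8·50.0³·9) = 3.6998 N/mm
F = k·δ = 3.6998 × 71.9 = 266.01 N

266 N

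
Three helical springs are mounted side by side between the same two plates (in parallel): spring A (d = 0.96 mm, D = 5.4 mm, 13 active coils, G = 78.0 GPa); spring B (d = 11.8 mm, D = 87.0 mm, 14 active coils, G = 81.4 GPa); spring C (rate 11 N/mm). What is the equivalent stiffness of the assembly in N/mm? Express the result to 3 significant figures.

36.4 N/mm

k_A = Gd⁴/(8D³N_a) = (78.0×10³)(0.96⁴)/(8·5.4³·13) = 4.0454 N/mm
k_B = Gd⁴/(8D³N_a) = (81.4×10³)(11.8⁴)/(8·87.0³·14) = 21.398 N/mm
Parallel: k_eq = 4.0454 + 21.398 + 11 = 36.444 N/mm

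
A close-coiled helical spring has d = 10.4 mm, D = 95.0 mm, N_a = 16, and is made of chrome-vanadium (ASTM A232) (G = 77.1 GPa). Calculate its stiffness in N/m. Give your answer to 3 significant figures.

8220 N/m

k = Gd⁴/(8D³N_a) = (77.1×10³ × 10.4⁴) / (8 × 95.0³ × 16)
  = 9.01961e+08 / 1.09744e+08 = 8.2188 N/mm = 8218.8 N/m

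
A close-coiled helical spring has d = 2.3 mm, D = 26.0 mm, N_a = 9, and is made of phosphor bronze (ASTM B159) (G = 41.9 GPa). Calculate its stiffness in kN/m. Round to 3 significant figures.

k = Gd⁴/(8D³N_a) = (41.9×10³ × 2.3⁴) / (8 × 26.0³ × 9)
  = 1.17253e+06 / 1.26547e+06 = 0.92656 N/mm

0.927 kN/m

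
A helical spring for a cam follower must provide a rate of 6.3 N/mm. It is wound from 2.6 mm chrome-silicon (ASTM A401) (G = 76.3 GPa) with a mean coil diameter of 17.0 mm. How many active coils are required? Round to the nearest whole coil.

N_a = Gd⁴/(8D³k) = (76.3×10³ × 2.6⁴)/(8 × 17.0³ × 6.3)
    = 3.48673e+06 / 247615 = 14.08 → 14 coils

14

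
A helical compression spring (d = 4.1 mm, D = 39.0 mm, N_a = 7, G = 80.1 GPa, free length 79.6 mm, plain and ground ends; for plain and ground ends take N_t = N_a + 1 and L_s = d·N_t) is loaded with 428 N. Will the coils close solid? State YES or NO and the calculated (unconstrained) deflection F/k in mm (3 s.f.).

YES, δ = 62.8 mm

k = Gd⁴/(8D³N_a) = (80.1×10³)(4.1⁴)/(8·39.0³·7) = 6.8137 N/mm
N_t = 8; L_s = 4.1·8 = 32.8 mm; δ_solid = L₀ − L_s = 79.6 − 32.8 = 46.8 mm
δ = F/k = 428/6.8137 = 62.814 mm
δ ≥ δ_solid → spring goes solid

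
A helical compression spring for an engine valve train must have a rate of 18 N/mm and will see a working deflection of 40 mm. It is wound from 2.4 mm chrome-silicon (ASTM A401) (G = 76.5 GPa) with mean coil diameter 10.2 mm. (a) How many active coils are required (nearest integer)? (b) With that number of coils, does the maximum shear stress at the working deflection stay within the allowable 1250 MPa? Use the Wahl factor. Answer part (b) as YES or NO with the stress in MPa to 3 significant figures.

N_a = Gd⁴/(8D³k) = (76.5×10³)(2.4⁴)/(8·10.2³·18) = 16.61 → N_a = 17
Actual rate k = Gd⁴/(8D³·17) = 17.586 N/mm
Working load F = kδ = 17.586·40 = 703.44 N
C = 10.2/2.4 = 4.2500; K_W = (4C−1)/(4C−4)+0.615/C = 1.3755
τ_max = K_W·8FD/(πd³) = 1.3755·1321.7 = 1818 MPa
τ_max > 1250 MPa → exceeds allowable

(a) 17 coils; (b) NO, τ_max = 1820 MPa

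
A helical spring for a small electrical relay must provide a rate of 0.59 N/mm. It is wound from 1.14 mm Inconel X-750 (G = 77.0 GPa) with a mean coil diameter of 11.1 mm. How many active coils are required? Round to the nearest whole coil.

20

N_a = Gd⁴/(8D³k) = (77.0×10³ × 1.14⁴)/(8 × 11.1³ × 0.59)
    = 130050 / 6455.22 = 20.15 → 20 coils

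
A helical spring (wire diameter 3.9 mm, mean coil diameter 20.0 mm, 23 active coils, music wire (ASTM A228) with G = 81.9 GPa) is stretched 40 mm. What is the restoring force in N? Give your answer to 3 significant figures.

515 N

k = Gd⁴/(8D³N_a) = (81.9×10³)(3.9⁴)/(8·20.0³·23) = 12.872 N/mm
F = k·δ = 12.872 × 40 = 514.87 N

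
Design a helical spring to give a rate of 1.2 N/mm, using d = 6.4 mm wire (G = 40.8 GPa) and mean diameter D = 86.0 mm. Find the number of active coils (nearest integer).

11

N_a = Gd⁴/(8D³k) = (40.8×10³ × 6.4⁴)/(8 × 86.0³ × 1.2)
    = 6.8451e+07 / 6.10614e+06 = 11.21 → 11 coils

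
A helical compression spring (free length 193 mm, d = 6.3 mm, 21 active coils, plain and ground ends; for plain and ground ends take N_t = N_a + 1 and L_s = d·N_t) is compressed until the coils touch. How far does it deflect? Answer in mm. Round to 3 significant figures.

54.4 mm

N_t = 22; L_s = 6.3·22 = 138.6 mm
δ_solid = L₀ − L_s = 193 − 138.6 = 54.4 mm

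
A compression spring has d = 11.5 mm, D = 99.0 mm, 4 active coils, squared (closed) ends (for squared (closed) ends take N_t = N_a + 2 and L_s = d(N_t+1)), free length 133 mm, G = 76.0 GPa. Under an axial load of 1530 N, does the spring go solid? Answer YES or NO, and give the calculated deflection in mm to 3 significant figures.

k = Gd⁴/(8D³N_a) = (76.0×10³)(11.5⁴)/(8·99.0³·4) = 42.81 N/mm
N_t = 6; L_s = 11.5·7 = 80.5 mm; δ_solid = L₀ − L_s = 133 − 80.5 = 52.5 mm
δ = F/k = 1530/42.81 = 35.739 mm
δ < δ_solid → spring does not go solid

NO, δ = 35.7 mm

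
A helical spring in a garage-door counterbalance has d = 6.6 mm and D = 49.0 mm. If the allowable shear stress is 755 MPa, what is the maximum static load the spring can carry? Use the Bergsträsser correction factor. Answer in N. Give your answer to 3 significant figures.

1470 N

C = D/d = 49.0/6.6 = 7.4242
K_B = (4C+2)/(4C−3) = 31.697/26.697 = 1.1873
τ_max = K·8FD/(πd³) → F_max = τ_allow·πd³/(8DK)
F_max = 755·π·6.6³/(8·49.0·1.1873) = 6.8191e+05/465.42 = 1465.2 N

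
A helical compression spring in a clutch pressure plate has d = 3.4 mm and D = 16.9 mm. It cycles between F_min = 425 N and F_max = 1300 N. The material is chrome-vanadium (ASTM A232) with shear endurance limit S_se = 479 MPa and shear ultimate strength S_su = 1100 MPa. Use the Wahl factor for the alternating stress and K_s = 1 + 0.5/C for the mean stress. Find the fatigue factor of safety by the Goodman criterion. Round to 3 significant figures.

C = D/d = 16.9/3.4 = 4.9706; K_W = (4C−1)/(4C−4)+0.615/C = 1.3126; K_s = 1+0.5/C = 1.1006
F_a = (F_max−F_min)/2 = 437.5 N; F_m = (F_max+F_min)/2 = 862.5 N
τ_a = K_W·8F_aD/(πd³) = 1.3126 × 479.04 = 628.79 MPa
τ_m = K_s·8F_mD/(πd³) = 1.1006 × 944.39 = 1039.4 MPa
Goodman: 1/n_f = τ_a/S_se + τ_m/S_su = 628.79/479 + 1039.4/1100 = 1.31272 + 0.94489 = 2.2576
n_f = 1/2.2576 = 0.4429

0.443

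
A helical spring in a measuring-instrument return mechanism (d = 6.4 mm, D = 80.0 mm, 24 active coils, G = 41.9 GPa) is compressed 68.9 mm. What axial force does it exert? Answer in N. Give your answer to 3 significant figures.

k = Gd⁴/(8D³N_a) = (41.9×10³)(6.4⁴)/(8·80.0³·24) = 0.71509 N/mm
F = k·δ = 0.71509 × 68.9 = 49.27 N

49.3 N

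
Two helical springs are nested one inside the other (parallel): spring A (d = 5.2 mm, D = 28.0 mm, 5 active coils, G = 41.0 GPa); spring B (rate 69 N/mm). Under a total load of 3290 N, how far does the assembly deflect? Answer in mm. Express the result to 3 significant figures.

31.9 mm

k_A = Gd⁴/(8D³N_a) = (41.0×10³)(5.2⁴)/(8·28.0³·5) = 34.14 N/mm
Parallel: k_eq = 34.14 + 69 = 103.14 N/mm
δ = F/k_eq = 3290/103.14 = 31.898 mm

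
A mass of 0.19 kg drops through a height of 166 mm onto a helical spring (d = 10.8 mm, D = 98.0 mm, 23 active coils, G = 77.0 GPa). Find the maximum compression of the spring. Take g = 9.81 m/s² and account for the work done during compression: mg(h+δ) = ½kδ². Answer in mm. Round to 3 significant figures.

10.4 mm

k = Gd⁴/(8D³N_a) = (77.0×10³)(10.8⁴)/(8·98.0³·23) = 6.0491 N/mm
W = mg = 0.19 × 9.81 = 1.8639 N
½kδ² − Wδ − Wh = 0 → δ = (W + √(W² + 2kWh))/k
δ = (1.8639 + √(3.4741 + 3743.26))/6.0491 = (1.8639 + 61.211)/6.0491 = 10.427 mm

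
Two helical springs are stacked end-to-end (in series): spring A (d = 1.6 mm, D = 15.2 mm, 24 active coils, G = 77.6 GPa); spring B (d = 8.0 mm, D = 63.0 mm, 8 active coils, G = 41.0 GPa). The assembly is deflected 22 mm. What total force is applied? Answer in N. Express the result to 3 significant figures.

k_A = Gd⁴/(8D³N_a) = (77.6×10³)(1.6⁴)/(8·15.2³·24) = 0.75424 N/mm
k_B = Gd⁴/(8D³N_a) = (41.0×10³)(8.0⁴)/(8·63.0³·8) = 10.494 N/mm
Series: 1/k_eq = 1/0.75424 + 1/10.494 = 1.4211; k_eq = 0.70367 N/mm
F = k_eq·δ = 0.70367·22 = 15.481 N

15.5 N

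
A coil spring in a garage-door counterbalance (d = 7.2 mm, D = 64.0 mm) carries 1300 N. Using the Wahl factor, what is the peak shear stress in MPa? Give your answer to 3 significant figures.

661 MPa

Spring index C = D/d = 64.0/7.2 = 8.8889
K_W = (4C−1)/(4C−4) + 0.615/C = 34.556/31.556 + 0.0692 = 1.1643
τ₀ = 8FD/(πd³) = 8·1300·64.0/(π·7.2³) = 665600/1172.6 = 567.63 MPa
τ_max = K·τ₀ = 1.1643 × 567.63 = 660.87 MPa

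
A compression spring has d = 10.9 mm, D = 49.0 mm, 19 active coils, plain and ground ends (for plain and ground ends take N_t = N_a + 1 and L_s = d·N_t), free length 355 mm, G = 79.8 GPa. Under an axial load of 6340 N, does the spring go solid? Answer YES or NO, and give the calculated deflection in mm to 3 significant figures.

k = Gd⁴/(8D³N_a) = (79.8×10³)(10.9⁴)/(8·49.0³·19) = 62.991 N/mm
N_t = 20; L_s = 10.9·20 = 218 mm; δ_solid = L₀ − L_s = 355 − 218 = 137 mm
δ = F/k = 6340/62.991 = 100.65 mm
δ < δ_solid → spring does not go solid

NO, δ = 101 mm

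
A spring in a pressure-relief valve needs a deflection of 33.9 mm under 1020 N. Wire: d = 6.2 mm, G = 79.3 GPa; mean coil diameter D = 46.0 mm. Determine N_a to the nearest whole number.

Required rate k = F/δ = 1020/33.9 = 30.088 N/mm
N_a = Gd⁴/(8D³k) = (79.3×10³ × 6.2⁴)/(8 × 46.0³ × 30.088)
    = 1.17176e+08 / 2.34296e+07 = 5.001 → 5 coils

5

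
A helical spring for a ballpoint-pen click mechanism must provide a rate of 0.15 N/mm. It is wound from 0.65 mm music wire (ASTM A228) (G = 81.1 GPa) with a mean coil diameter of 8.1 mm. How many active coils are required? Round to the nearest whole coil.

N_a = Gd⁴/(8D³k) = (81.1×10³ × 0.65⁴)/(8 × 8.1³ × 0.15)
    = 14476.9 / 637.729 = 22.7 → 23 coils

23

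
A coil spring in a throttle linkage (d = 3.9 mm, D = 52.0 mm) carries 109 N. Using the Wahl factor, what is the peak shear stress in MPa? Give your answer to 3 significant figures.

269 MPa

Spring index C = D/d = 52.0/3.9 = 13.3333
K_W = (4C−1)/(4C−4) + 0.615/C = 52.333/49.333 + 0.0461 = 1.1069
τ₀ = 8FD/(πd³) = 8·109·52.0/(π·3.9³) = 45344/186.36 = 243.32 MPa
τ_max = K·τ₀ = 1.1069 × 243.32 = 269.34 MPa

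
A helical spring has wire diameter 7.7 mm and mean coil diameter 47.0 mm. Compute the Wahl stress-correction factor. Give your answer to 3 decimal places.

C = D/d = 47.0/7.7 = 6.1039
K_W = (4C−1)/(4C−4) + 0.615/C = 23.416/20.416 + 0.1008 = 1.2477

1.248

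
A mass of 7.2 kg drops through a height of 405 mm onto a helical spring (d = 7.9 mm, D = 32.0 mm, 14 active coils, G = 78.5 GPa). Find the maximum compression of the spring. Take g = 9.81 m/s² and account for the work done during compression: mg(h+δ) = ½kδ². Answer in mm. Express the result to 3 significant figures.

27.1 mm

k = Gd⁴/(8D³N_a) = (78.5×10³)(7.9⁴)/(8·32.0³·14) = 83.312 N/mm
W = mg = 7.2 × 9.81 = 70.632 N
½kδ² − Wδ − Wh = 0 → δ = (W + √(W² + 2kWh))/k
δ = (70.632 + √(4988.9 + 4.76647e+06))/83.312 = (70.632 + 2184.4)/83.312 = 27.067 mm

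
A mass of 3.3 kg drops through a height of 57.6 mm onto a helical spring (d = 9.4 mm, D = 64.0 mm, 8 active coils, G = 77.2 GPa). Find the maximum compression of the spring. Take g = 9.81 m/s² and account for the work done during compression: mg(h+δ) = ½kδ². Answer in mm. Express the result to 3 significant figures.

11.1 mm

k = Gd⁴/(8D³N_a) = (77.2×10³)(9.4⁴)/(8·64.0³·8) = 35.926 N/mm
W = mg = 3.3 × 9.81 = 32.373 N
½kδ² − Wδ − Wh = 0 → δ = (W + √(W² + 2kWh))/k
δ = (32.373 + √(1048 + 133981))/35.926 = (32.373 + 367.46)/35.926 = 11.129 mm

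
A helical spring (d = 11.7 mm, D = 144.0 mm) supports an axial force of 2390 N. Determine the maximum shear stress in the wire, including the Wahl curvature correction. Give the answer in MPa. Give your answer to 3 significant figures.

Spring index C = D/d = 144.0/11.7 = 12.3077
K_W = (4C−1)/(4C−4) + 0.615/C = 48.231/45.231 + 0.0500 = 1.1163
τ₀ = 8FD/(πd³) = 8·2390·144.0/(π·11.7³) = 2.75328e+06/5031.6 = 547.2 MPa
τ_max = K·τ₀ = 1.1163 × 547.2 = 610.83 MPa

611 MPa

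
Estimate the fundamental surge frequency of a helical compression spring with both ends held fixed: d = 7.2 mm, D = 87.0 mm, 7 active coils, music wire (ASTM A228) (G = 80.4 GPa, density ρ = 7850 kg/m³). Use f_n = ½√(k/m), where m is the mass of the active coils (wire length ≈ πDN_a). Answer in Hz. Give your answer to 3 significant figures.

k = Gd⁴/(8D³N_a) = (80.4×10³)(7.2⁴)/(8·87.0³·7) = 5.8592 N/mm = 5859.2 N/m
Wire length L = πDN_a = π·87.0·7 = 1913.2 mm
m = ρ·(πd²/4)·L = 7850 × 40.715×10⁻⁶ m² × 1.9132 m = 0.61149 kg
f_n = ½√(k/m) = 0.5·√(5859.2/0.61149) = 0.5·√(9581.8) = 48.943 Hz

48.9 Hz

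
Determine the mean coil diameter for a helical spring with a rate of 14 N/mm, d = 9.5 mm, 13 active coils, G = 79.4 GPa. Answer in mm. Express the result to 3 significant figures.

D = (Gd⁴/(8N_a·k))^(1/3) = (79.4×10³·9.5⁴/(8·13·14))^(1/3)
  = (444174)^(1/3) = 76.2988 mm

76.3 mm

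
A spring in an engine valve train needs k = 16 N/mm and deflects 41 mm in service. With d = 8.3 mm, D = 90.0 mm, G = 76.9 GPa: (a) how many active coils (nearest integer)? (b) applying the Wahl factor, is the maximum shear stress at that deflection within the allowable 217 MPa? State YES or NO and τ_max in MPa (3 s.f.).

N_a = Gd⁴/(8D³k) = (76.9×10³)(8.3⁴)/(8·90.0³·16) = 3.911 → N_a = 4
Actual rate k = Gd⁴/(8D³·4) = 15.644 N/mm
Working load F = kδ = 15.644·41 = 641.42 N
C = 90.0/8.3 = 10.8434; K_W = (4C−1)/(4C−4)+0.615/C = 1.1329
τ_max = K_W·8FD/(πd³) = 1.1329·257.09 = 291.27 MPa
τ_max > 217 MPa → exceeds allowable

(a) 4 coils; (b) NO, τ_max = 291 MPa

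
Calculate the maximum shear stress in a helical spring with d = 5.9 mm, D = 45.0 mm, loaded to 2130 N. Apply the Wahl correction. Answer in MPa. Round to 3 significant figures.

1420 MPa

Spring index C = D/d = 45.0/5.9 = 7.6271
K_W = (4C−1)/(4C−4) + 0.615/C = 29.508/26.508 + 0.0806 = 1.1938
τ₀ = 8FD/(πd³) = 8·2130·45.0/(π·5.9³) = 766800/645.22 = 1188.4 MPa
τ_max = K·τ₀ = 1.1938 × 1188.4 = 1418.8 MPa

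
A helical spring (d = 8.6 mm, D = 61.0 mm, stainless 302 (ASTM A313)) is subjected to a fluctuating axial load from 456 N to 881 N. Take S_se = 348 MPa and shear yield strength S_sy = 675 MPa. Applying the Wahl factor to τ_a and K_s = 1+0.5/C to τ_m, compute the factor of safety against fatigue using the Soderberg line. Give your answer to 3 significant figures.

C = D/d = 61.0/8.6 = 7.0930; K_W = (4C−1)/(4C−4)+0.615/C = 1.2098; K_s = 1+0.5/C = 1.0705
F_a = (F_max−F_min)/2 = 212.5 N; F_m = (F_max+F_min)/2 = 668.5 N
τ_a = K_W·8F_aD/(πd³) = 1.2098 × 51.896 = 62.784 MPa
τ_m = K_s·8F_mD/(πd³) = 1.0705 × 163.26 = 174.77 MPa
Soderberg: 1/n_f = τ_a/S_se + τ_m/S_sy = 62.784/348 + 174.77/675 = 0.18041 + 0.25891 = 0.43933
n_f = 1/0.43933 = 2.276

2.28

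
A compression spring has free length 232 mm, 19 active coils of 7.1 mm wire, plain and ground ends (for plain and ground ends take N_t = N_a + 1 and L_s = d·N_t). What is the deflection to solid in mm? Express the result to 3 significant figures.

N_t = 20; L_s = 7.1·20 = 142 mm
δ_solid = L₀ − L_s = 232 − 142 = 90 mm

90.0 mm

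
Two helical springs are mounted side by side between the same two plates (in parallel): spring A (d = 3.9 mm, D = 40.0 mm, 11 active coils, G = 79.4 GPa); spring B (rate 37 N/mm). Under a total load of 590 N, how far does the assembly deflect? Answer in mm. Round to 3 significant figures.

k_A = Gd⁴/(8D³N_a) = (79.4×10³)(3.9⁴)/(8·40.0³·11) = 3.2615 N/mm
Parallel: k_eq = 3.2615 + 37 = 40.261 N/mm
δ = F/k_eq = 590/40.261 = 14.654 mm

14.7 mm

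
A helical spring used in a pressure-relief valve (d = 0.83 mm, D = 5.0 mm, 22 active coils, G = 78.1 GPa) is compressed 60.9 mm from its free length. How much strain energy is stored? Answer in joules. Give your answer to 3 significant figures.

3.12 J

k = Gd⁴/(8D³N_a) = (78.1×10³)(0.83⁴)/(8·5.0³·22) = 1.6848 N/mm
U = ½kδ² = 0.5 × 1.6848 × 60.9² = 3124.2 N·mm = 3.1242 J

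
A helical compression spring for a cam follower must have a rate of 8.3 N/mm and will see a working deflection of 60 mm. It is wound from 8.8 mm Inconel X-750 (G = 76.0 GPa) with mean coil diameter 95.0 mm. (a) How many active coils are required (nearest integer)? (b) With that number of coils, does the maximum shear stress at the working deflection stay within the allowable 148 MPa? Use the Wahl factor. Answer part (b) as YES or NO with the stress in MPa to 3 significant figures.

N_a = Gd⁴/(8D³k) = (76.0×10³)(8.8⁴)/(8·95.0³·8.3) = 8.006 → N_a = 8
Actual rate k = Gd⁴/(8D³·8) = 8.306 N/mm
Working load F = kδ = 8.306·60 = 498.36 N
C = 95.0/8.8 = 10.7955; K_W = (4C−1)/(4C−4)+0.615/C = 1.1335
τ_max = K_W·8FD/(πd³) = 1.1335·176.91 = 200.54 MPa
τ_max > 148 MPa → exceeds allowable

(a) 8 coils; (b) NO, τ_max = 201 MPa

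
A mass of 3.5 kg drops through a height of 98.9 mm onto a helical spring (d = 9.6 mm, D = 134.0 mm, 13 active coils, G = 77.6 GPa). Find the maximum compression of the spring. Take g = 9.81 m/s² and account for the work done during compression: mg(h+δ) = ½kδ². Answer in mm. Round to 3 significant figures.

k = Gd⁴/(8D³N_a) = (77.6×10³)(9.6⁴)/(8·134.0³·13) = 2.6339 N/mm
W = mg = 3.5 × 9.81 = 34.335 N
½kδ² − Wδ − Wh = 0 → δ = (W + √(W² + 2kWh))/k
δ = (34.335 + √(1178.9 + 17888))/2.6339 = (34.335 + 138.08)/2.6339 = 65.461 mm

65.5 mm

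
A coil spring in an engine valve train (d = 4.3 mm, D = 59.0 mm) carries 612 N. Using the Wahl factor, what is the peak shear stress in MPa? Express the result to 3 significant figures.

Spring index C = D/d = 59.0/4.3 = 13.7209
K_W = (4C−1)/(4C−4) + 0.615/C = 53.884/50.884 + 0.0448 = 1.1038
τ₀ = 8FD/(πd³) = 8·612·59.0/(π·4.3³) = 288864/249.78 = 1156.5 MPa
τ_max = K·τ₀ = 1.1038 × 1156.5 = 1276.5 MPa

1280 MPa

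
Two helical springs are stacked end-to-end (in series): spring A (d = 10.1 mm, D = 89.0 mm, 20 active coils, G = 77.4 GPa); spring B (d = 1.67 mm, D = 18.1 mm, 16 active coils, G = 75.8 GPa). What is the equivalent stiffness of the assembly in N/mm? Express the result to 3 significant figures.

0.701 N/mm

k_A = Gd⁴/(8D³N_a) = (77.4×10³)(10.1⁴)/(8·89.0³·20) = 7.1406 N/mm
k_B = Gd⁴/(8D³N_a) = (75.8×10³)(1.67⁴)/(8·18.1³·16) = 0.77676 N/mm
Series: 1/k_eq = 1/7.1406 + 1/0.77676 = 1.4274; k_eq = 0.70056 N/mm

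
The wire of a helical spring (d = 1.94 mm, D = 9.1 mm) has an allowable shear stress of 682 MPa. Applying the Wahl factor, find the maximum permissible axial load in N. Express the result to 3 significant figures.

161 N

C = D/d = 9.1/1.94 = 4.6907
K_W = (4C−1)/(4C−4) + 0.615/C = 17.763/14.763 + 0.1311 = 1.3343
τ_max = K·8FD/(πd³) → F_max = τ_allow·πd³/(8DK)
F_max = 682·π·1.94³/(8·9.1·1.3343) = 15644/97.139 = 161.05 N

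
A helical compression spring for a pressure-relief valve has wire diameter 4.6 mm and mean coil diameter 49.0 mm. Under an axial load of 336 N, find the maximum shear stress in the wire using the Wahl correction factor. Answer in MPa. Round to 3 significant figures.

Spring index C = D/d = 49.0/4.6 = 10.6522
K_W = (4C−1)/(4C−4) + 0.615/C = 41.609/38.609 + 0.0577 = 1.1354
τ₀ = 8FD/(πd³) = 8·336·49.0/(π·4.6³) = 131712/305.79 = 430.73 MPa
τ_max = K·τ₀ = 1.1354 × 430.73 = 489.06 MPa

489 MPa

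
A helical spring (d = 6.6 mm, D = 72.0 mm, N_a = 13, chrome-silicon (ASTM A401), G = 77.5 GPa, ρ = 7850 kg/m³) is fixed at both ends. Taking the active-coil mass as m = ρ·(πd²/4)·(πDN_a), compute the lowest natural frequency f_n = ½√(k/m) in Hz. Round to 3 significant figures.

k = Gd⁴/(8D³N_a) = (77.5×10³)(6.6⁴)/(8·72.0³·13) = 3.7883 N/mm = 3788.3 N/m
Wire length L = πDN_a = π·72.0·13 = 2940.5 mm
m = ρ·(πd²/4)·L = 7850 × 34.212×10⁻⁶ m² × 2.9405 m = 0.78972 kg
f_n = ½√(k/m) = 0.5·√(3788.3/0.78972) = 0.5·√(4797) = 34.63 Hz

34.6 Hz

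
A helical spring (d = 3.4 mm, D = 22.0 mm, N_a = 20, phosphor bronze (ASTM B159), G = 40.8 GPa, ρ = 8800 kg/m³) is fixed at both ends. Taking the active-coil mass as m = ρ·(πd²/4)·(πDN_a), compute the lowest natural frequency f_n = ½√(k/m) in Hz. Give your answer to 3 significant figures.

85.1 Hz

k = Gd⁴/(8D³N_a) = (40.8×10³)(3.4⁴)/(8·22.0³·20) = 3.2003 N/mm = 3200.3 N/m
Wire length L = πDN_a = π·22.0·20 = 1382.3 mm
m = ρ·(πd²/4)·L = 8800 × 9.0792×10⁻⁶ m² × 1.3823 m = 0.11044 kg
f_n = ½√(k/m) = 0.5·√(3200.3/0.11044) = 0.5·√(28977) = 85.113 Hz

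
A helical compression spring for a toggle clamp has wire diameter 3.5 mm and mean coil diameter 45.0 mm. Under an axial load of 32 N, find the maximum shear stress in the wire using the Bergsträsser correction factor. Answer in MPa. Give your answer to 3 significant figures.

94.4 MPa

Spring index C = D/d = 45.0/3.5 = 12.8571
K_B = (4C+2)/(4C−3) = 53.429/48.429 = 1.1032
τ₀ = 8FD/(πd³) = 8·32·45.0/(π·3.5³) = 11520/134.7 = 85.526 MPa
τ_max = K·τ₀ = 1.1032 × 85.526 = 94.356 MPa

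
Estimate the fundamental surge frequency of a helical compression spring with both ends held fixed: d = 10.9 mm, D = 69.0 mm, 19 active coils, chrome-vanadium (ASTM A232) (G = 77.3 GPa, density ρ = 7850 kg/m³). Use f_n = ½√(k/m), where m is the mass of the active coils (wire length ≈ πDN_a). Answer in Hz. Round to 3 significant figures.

k = Gd⁴/(8D³N_a) = (77.3×10³)(10.9⁴)/(8·69.0³·19) = 21.852 N/mm = 21852 N/m
Wire length L = πDN_a = π·69.0·19 = 4118.6 mm
m = ρ·(πd²/4)·L = 7850 × 93.313×10⁻⁶ m² × 4.1186 m = 3.0169 kg
f_n = ½√(k/m) = 0.5·√(21852/3.0169) = 0.5·√(7243.2) = 42.553 Hz

42.6 Hz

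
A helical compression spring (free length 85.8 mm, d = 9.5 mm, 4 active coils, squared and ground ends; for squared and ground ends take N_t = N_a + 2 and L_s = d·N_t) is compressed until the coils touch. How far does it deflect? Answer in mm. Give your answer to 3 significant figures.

N_t = 6; L_s = 9.5·6 = 57 mm
δ_solid = L₀ − L_s = 85.8 − 57 = 28.8 mm

28.8 mm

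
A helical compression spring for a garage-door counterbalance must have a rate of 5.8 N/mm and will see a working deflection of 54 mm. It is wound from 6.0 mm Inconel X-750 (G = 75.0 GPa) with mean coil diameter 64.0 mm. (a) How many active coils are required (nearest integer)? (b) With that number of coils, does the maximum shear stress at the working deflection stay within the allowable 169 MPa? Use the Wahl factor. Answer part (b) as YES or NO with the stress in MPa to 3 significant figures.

(a) 8 coils; (b) NO, τ_max = 268 MPa

N_a = Gd⁴/(8D³k) = (75.0×10³)(6.0⁴)/(8·64.0³·5.8) = 7.991 → N_a = 8
Actual rate k = Gd⁴/(8D³·8) = 5.7936 N/mm
Working load F = kδ = 5.7936·54 = 312.85 N
C = 64.0/6.0 = 10.6667; K_W = (4C−1)/(4C−4)+0.615/C = 1.1352
τ_max = K_W·8FD/(πd³) = 1.1352·236.05 = 267.98 MPa
τ_max > 169 MPa → exceeds allowable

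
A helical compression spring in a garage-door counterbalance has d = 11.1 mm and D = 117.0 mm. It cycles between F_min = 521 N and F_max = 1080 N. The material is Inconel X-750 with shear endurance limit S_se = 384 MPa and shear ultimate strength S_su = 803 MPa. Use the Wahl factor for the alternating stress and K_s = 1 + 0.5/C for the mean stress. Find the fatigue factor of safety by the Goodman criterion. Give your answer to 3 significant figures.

C = D/d = 117.0/11.1 = 10.5405; K_W = (4C−1)/(4C−4)+0.615/C = 1.1370; K_s = 1+0.5/C = 1.0474
F_a = (F_max−F_min)/2 = 279.5 N; F_m = (F_max+F_min)/2 = 800.5 N
τ_a = K_W·8F_aD/(πd³) = 1.1370 × 60.889 = 69.228 MPa
τ_m = K_s·8F_mD/(πd³) = 1.0474 × 174.39 = 182.66 MPa
Goodman: 1/n_f = τ_a/S_se + τ_m/S_su = 69.228/384 + 182.66/803 = 0.18028 + 0.22747 = 0.40776
n_f = 1/0.40776 = 2.452

2.45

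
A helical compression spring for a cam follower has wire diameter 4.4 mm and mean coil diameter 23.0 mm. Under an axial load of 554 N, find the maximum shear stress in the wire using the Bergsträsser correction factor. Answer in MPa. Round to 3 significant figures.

Spring index C = D/d = 23.0/4.4 = 5.2273
K_B = (4C+2)/(4C−3) = 22.909/17.909 = 1.2792
τ₀ = 8FD/(πd³) = 8·554·23.0/(π·4.4³) = 101936/267.61 = 380.91 MPa
τ_max = K·τ₀ = 1.2792 × 380.91 = 487.25 MPa

487 MPa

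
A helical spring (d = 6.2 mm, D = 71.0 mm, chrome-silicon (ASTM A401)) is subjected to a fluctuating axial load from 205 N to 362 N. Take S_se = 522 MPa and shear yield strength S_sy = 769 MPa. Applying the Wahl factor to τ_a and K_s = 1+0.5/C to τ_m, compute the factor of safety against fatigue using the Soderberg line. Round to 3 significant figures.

C = D/d = 71.0/6.2 = 11.4516; K_W = (4C−1)/(4C−4)+0.615/C = 1.1255; K_s = 1+0.5/C = 1.0437
F_a = (F_max−F_min)/2 = 78.5 N; F_m = (F_max+F_min)/2 = 283.5 N
τ_a = K_W·8F_aD/(πd³) = 1.1255 × 59.552 = 67.023 MPa
τ_m = K_s·8F_mD/(πd³) = 1.0437 × 215.07 = 224.46 MPa
Soderberg: 1/n_f = τ_a/S_se + τ_m/S_sy = 67.023/522 + 224.46/769 = 0.12840 + 0.29188 = 0.42028
n_f = 1/0.42028 = 2.379

2.38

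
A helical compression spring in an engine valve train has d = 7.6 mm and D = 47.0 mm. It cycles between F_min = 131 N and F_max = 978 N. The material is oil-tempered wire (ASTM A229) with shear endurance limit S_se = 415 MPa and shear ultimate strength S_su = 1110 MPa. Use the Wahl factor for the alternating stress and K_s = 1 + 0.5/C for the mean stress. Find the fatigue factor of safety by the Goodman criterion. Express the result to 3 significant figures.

2.03

C = D/d = 47.0/7.6 = 6.1842; K_W = (4C−1)/(4C−4)+0.615/C = 1.2441; K_s = 1+0.5/C = 1.0809
F_a = (F_max−F_min)/2 = 423.5 N; F_m = (F_max+F_min)/2 = 554.5 N
τ_a = K_W·8F_aD/(πd³) = 1.2441 × 115.47 = 143.65 MPa
τ_m = K_s·8F_mD/(πd³) = 1.0809 × 151.18 = 163.4 MPa
Goodman: 1/n_f = τ_a/S_se + τ_m/S_su = 143.65/415 + 163.4/1110 = 0.34615 + 0.14721 = 0.49336
n_f = 1/0.49336 = 2.027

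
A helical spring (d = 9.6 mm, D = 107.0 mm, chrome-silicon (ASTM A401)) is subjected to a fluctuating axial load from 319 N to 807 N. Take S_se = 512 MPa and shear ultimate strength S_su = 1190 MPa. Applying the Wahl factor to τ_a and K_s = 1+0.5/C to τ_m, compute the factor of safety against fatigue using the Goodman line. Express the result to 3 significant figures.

3.15

C = D/d = 107.0/9.6 = 11.1458; K_W = (4C−1)/(4C−4)+0.615/C = 1.1291; K_s = 1+0.5/C = 1.0449
F_a = (F_max−F_min)/2 = 244 N; F_m = (F_max+F_min)/2 = 563 N
τ_a = K_W·8F_aD/(πd³) = 1.1291 × 75.145 = 84.846 MPa
τ_m = K_s·8F_mD/(πd³) = 1.0449 × 173.39 = 181.17 MPa
Goodman: 1/n_f = τ_a/S_se + τ_m/S_su = 84.846/512 + 181.17/1190 = 0.16572 + 0.15224 = 0.31796
n_f = 1/0.31796 = 3.145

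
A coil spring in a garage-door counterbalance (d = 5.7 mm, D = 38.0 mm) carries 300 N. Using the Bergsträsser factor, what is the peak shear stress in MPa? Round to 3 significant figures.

190 MPa

Spring index C = D/d = 38.0/5.7 = 6.6667
K_B = (4C+2)/(4C−3) = 28.667/23.667 = 1.2113
τ₀ = 8FD/(πd³) = 8·300·38.0/(π·5.7³) = 91200/581.8 = 156.75 MPa
τ_max = K·τ₀ = 1.2113 × 156.75 = 189.87 MPa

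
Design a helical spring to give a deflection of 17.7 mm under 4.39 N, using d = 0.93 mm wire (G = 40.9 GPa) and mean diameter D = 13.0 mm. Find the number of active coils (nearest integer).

Required rate k = F/δ = 4.39/17.7 = 0.24802 N/mm
N_a = Gd⁴/(8D³k) = (40.9×10³ × 0.93⁴)/(8 × 13.0³ × 0.24802)
    = 30595.3 / 4359.25 = 7.018 → 7 coils

7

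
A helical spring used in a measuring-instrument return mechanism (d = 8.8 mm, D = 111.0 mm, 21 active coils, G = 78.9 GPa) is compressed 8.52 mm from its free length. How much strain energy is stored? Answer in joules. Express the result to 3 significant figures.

k = Gd⁴/(8D³N_a) = (78.9×10³)(8.8⁴)/(8·111.0³·21) = 2.0593 N/mm
U = ½kδ² = 0.5 × 2.0593 × 8.52² = 74.744 N·mm = 0.074744 J

0.0747 J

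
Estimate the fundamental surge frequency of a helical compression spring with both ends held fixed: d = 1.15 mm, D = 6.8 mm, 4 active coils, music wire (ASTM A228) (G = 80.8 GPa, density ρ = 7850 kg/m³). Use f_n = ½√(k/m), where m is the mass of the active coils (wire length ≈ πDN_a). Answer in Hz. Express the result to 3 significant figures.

k = Gd⁴/(8D³N_a) = (80.8×10³)(1.15⁴)/(8·6.8³·4) = 14.045 N/mm = 14045 N/m
Wire length L = πDN_a = π·6.8·4 = 85.451 mm
m = ρ·(πd²/4)·L = 7850 × 1.0387×10⁻⁶ m² × 0.085451 m = 0.00069675 kg
f_n = ½√(k/m) = 0.5·√(14045/0.00069675) = 0.5·√(2.0158e+07) = 2244.9 Hz

2240 Hz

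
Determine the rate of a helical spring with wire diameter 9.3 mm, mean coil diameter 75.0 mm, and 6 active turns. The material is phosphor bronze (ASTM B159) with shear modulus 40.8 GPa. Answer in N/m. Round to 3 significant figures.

k = Gd⁴/(8D³N_a) = (40.8×10³ × 9.3⁴) / (8 × 75.0³ × 6)
  = 3.05205e+08 / 2.025e+07 = 15.072 N/mm = 15072 N/m

15100 N/m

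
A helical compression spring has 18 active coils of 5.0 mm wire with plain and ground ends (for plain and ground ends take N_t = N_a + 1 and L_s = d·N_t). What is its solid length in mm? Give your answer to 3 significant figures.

95.0 mm

plain and ground ends: N_t = N_a + 1 = 18 + 1 = 19
L_s = d·N_t = 5.0 × 19 = 95 mm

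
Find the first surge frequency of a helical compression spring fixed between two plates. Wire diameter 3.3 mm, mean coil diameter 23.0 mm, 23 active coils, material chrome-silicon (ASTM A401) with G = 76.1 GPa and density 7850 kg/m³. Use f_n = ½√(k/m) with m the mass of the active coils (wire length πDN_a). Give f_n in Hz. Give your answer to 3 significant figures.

95.0 Hz

k = Gd⁴/(8D³N_a) = (76.1×10³)(3.3⁴)/(8·23.0³·23) = 4.0312 N/mm = 4031.2 N/m
Wire length L = πDN_a = π·23.0·23 = 1661.9 mm
m = ρ·(πd²/4)·L = 7850 × 8.553×10⁻⁶ m² × 1.6619 m = 0.11158 kg
f_n = ½√(k/m) = 0.5·√(4031.2/0.11158) = 0.5·√(36128) = 95.037 Hz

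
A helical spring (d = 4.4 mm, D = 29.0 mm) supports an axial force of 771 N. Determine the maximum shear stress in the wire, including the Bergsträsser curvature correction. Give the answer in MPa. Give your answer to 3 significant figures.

811 MPa

Spring index C = D/d = 29.0/4.4 = 6.5909
K_B = (4C+2)/(4C−3) = 28.364/23.364 = 1.2140
τ₀ = 8FD/(πd³) = 8·771·29.0/(π·4.4³) = 178872/267.61 = 668.4 MPa
τ_max = K·τ₀ = 1.2140 × 668.4 = 811.44 MPa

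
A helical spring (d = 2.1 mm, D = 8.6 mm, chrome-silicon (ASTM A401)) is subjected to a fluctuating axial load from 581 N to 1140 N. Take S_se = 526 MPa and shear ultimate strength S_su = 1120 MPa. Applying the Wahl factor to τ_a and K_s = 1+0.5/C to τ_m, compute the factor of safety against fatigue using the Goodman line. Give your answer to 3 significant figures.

C = D/d = 8.6/2.1 = 4.0952; K_W = (4C−1)/(4C−4)+0.615/C = 1.3925; K_s = 1+0.5/C = 1.1221
F_a = (F_max−F_min)/2 = 279.5 N; F_m = (F_max+F_min)/2 = 860.5 N
τ_a = K_W·8F_aD/(πd³) = 1.3925 × 660.94 = 920.35 MPa
τ_m = K_s·8F_mD/(πd³) = 1.1221 × 2034.8 = 2283.3 MPa
Goodman: 1/n_f = τ_a/S_se + τ_m/S_su = 920.35/526 + 2283.3/1120 = 1.74971 + 2.03865 = 3.7884
n_f = 1/3.7884 = 0.264

0.264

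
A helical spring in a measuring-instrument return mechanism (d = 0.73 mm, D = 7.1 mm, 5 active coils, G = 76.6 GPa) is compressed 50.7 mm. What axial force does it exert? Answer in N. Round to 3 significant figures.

k = Gd⁴/(8D³N_a) = (76.6×10³)(0.73⁴)/(8·7.1³·5) = 1.5194 N/mm
F = k·δ = 1.5194 × 50.7 = 77.036 N

77.0 N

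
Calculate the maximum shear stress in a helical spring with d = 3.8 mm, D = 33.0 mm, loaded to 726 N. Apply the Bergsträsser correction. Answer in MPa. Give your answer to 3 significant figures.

Spring index C = D/d = 33.0/3.8 = 8.6842
K_B = (4C+2)/(4C−3) = 36.737/31.737 = 1.1575
τ₀ = 8FD/(πd³) = 8·726·33.0/(π·3.8³) = 191664/172.39 = 1111.8 MPa
τ_max = K·τ₀ = 1.1575 × 1111.8 = 1287 MPa

1290 MPa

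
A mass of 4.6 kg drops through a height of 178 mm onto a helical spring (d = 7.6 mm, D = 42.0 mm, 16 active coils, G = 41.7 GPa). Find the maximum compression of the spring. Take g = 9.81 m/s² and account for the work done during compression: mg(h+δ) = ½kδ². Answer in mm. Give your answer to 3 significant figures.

k = Gd⁴/(8D³N_a) = (41.7×10³)(7.6⁴)/(8·42.0³·16) = 14.67 N/mm
W = mg = 4.6 × 9.81 = 45.126 N
½kδ² − Wδ − Wh = 0 → δ = (W + √(W² + 2kWh))/k
δ = (45.126 + √(2036.4 + 235673))/14.67 = (45.126 + 487.55)/14.67 = 36.311 mm

36.3 mm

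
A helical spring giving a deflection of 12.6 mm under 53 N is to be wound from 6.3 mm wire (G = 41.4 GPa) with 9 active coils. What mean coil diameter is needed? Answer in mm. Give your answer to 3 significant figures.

59.9 mm

Required rate k = F/δ = 53/12.6 = 4.2063 N/mm
D = (Gd⁴/(8N_a·k))^(1/3) = (41.4×10³·6.3⁴/(8·9·4.2063))^(1/3)
  = (215340)^(1/3) = 59.9388 mm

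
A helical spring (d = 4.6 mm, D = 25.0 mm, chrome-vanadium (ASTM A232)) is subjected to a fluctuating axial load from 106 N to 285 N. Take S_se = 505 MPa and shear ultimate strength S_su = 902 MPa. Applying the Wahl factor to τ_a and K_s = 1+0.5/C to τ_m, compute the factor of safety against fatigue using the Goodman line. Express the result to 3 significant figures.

C = D/d = 25.0/4.6 = 5.4348; K_W = (4C−1)/(4C−4)+0.615/C = 1.2823; K_s = 1+0.5/C = 1.0920
F_a = (F_max−F_min)/2 = 89.5 N; F_m = (F_max+F_min)/2 = 195.5 N
τ_a = K_W·8F_aD/(πd³) = 1.2823 × 58.537 = 75.061 MPa
τ_m = K_s·8F_mD/(πd³) = 1.0920 × 127.87 = 139.63 MPa
Goodman: 1/n_f = τ_a/S_se + τ_m/S_su = 75.061/505 + 139.63/902 = 0.14863 + 0.15480 = 0.30343
n_f = 1/0.30343 = 3.296

3.30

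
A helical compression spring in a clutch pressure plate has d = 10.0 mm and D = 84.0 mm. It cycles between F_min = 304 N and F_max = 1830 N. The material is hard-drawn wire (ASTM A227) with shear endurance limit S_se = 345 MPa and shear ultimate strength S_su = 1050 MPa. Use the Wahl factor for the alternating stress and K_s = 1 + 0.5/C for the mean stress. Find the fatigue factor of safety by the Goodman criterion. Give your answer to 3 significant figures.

1.27

C = D/d = 84.0/10.0 = 8.4000; K_W = (4C−1)/(4C−4)+0.615/C = 1.1746; K_s = 1+0.5/C = 1.0595
F_a = (F_max−F_min)/2 = 763 N; F_m = (F_max+F_min)/2 = 1067 N
τ_a = K_W·8F_aD/(πd³) = 1.1746 × 163.21 = 191.7 MPa
τ_m = K_s·8F_mD/(πd³) = 1.0595 × 228.24 = 241.82 MPa
Goodman: 1/n_f = τ_a/S_se + τ_m/S_su = 191.7/345 + 241.82/1050 = 0.55565 + 0.23031 = 0.78596
n_f = 1/0.78596 = 1.272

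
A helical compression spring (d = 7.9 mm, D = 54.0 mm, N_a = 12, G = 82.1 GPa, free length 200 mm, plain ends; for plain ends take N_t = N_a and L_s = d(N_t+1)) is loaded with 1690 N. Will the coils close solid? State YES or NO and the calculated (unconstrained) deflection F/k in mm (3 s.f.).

NO, δ = 79.9 mm

k = Gd⁴/(8D³N_a) = (82.1×10³)(7.9⁴)/(8·54.0³·12) = 21.154 N/mm
N_t = 12; L_s = 7.9·13 = 102.7 mm; δ_solid = L₀ − L_s = 200 − 102.7 = 97.3 mm
δ = F/k = 1690/21.154 = 79.889 mm
δ < δ_solid → spring does not go solid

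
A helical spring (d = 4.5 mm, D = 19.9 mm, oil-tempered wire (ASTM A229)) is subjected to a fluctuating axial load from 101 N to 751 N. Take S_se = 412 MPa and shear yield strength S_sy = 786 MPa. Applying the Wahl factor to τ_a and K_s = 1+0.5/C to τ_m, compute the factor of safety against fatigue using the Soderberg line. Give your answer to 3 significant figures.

C = D/d = 19.9/4.5 = 4.4222; K_W = (4C−1)/(4C−4)+0.615/C = 1.3582; K_s = 1+0.5/C = 1.1131
F_a = (F_max−F_min)/2 = 325 N; F_m = (F_max+F_min)/2 = 426 N
τ_a = K_W·8F_aD/(πd³) = 1.3582 × 180.73 = 245.48 MPa
τ_m = K_s·8F_mD/(πd³) = 1.1131 × 236.9 = 263.69 MPa
Soderberg: 1/n_f = τ_a/S_se + τ_m/S_sy = 245.48/412 + 263.69/786 = 0.59582 + 0.33548 = 0.9313
n_f = 1/0.9313 = 1.074

1.07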